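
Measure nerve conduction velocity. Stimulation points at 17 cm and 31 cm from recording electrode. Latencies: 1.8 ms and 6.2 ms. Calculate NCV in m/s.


Distance = (31 - 17) / 100 = 0.14 m
dt = (6.2 - 1.8) / 1000 = 0.0044 s
NCV = dist / dt = 31.82 m/s


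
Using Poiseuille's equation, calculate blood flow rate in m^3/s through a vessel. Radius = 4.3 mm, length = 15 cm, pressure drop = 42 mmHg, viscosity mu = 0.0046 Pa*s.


Q = pi*r^4*dP / (8*mu*L)
r = 0.0043 m, L = 0.15 m
dP = 42 mmHg = 5599.524 Pa
Q = 0.00109 m^3/s


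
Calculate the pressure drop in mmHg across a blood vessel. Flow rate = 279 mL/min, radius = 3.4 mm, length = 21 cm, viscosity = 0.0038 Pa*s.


dP = 8*mu*L*Q / (pi*r^4)
Q = 279 mL/min = 4.65e-06 m^3/s
dP = 70.7099 Pa = 70.7099 / 133.322 mmHg = 0.5304 mmHg


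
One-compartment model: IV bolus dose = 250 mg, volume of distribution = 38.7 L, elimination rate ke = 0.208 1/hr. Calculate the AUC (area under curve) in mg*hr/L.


C0 = Dose/Vd = 250/38.7 = 6.45995 mg/L
AUC = C0/ke = 6.45995/0.208
AUC = 31.06 mg*hr/L


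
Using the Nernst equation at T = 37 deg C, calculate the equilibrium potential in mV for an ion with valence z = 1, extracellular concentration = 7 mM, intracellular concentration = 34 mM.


E = (RT/(zF)) * ln(C_out/C_in)
T = 37 + 273.15 = 310.15 K
E = (8.314 * 310.15 / (1 * 96485)) * ln(7/34)
E = -42.24 mV


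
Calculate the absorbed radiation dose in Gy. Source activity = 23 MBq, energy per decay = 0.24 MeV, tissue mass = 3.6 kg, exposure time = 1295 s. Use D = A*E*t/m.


A = 23 MBq = 2.3000e+07 Bq
E = 0.24 MeV = 3.8448e-14 J
D = A*E*t/m = 2.3000e+07*3.8448e-14*1295/3.6
D = 3.1810e-04 Gy


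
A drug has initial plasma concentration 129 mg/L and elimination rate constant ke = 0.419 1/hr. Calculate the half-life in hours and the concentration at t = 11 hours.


t_half = ln(2) / ke = 0.693147 / 0.419 = 1.654 hr
C(t) = C0 * exp(-ke*t) = 129 * exp(-0.419*11)
C(11) = 1.285 mg/L


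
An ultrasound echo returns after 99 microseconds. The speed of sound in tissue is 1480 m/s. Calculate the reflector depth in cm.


depth = c * t / 2
t = 99 us = 9.9000e-05 s
depth = 1480 * 9.9000e-05 / 2
depth = 0.07326 m = 7.326 cm


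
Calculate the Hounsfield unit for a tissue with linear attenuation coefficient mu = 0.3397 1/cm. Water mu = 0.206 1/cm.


HU = ((mu_tissue - mu_water) / mu_water) * 1000
HU = ((0.3397 - 0.206) / 0.206) * 1000
HU = 649


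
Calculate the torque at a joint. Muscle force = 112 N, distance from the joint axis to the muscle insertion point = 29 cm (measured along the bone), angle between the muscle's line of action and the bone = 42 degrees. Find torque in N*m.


Torque = F * d * sin(theta)   (moment arm = d*sin(theta))
d = 29 cm = 0.29 m
Torque = 112 * 0.29 * sin(42)
Torque = 21.73 N*m


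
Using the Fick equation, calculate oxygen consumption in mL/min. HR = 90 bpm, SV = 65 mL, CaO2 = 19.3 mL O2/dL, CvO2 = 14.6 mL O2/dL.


CO = HR*SV = 90*65/1000 = 5.85 L/min
a-v O2 diff = 19.3 - 14.6 = 4.7 mL/dL
VO2 = CO * (CaO2-CvO2) * 10 dL/L
VO2 = 5.85 * 4.7 * 10
VO2 = 275 mL/min


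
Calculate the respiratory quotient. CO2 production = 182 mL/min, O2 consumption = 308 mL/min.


RQ = VCO2 / VO2
RQ = 182 / 308
RQ = 0.5909


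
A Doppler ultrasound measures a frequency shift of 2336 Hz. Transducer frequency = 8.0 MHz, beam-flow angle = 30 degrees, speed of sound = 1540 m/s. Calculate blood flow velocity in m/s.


v = fd * c / (2 * f0 * cos(theta))
v = 2336 * 1540 / (2 * 8.0000e+06 * cos(30))
v = 0.2596 m/s


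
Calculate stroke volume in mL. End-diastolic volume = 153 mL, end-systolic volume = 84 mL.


SV = EDV - ESV
SV = 153 - 84
SV = 69 mL


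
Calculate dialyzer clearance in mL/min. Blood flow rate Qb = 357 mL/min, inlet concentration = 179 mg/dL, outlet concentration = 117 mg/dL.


K = Qb * (Cb_in - Cb_out) / Cb_in
K = 357 * (179 - 117) / 179
K = 123.7 mL/min


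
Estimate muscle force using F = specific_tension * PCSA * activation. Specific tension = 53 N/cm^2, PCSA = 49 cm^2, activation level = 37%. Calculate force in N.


F = sigma * PCSA * activation
F = 53 * 49 * 0.37
F = 960.9 N


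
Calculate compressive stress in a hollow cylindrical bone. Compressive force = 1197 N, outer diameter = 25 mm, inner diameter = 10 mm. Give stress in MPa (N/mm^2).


A = pi*(r_o^2 - r_i^2)
r_o = 12.5 mm, r_i = 5 mm
A = 412.334 mm^2
sigma = F/A = 1197 / 412.334
sigma = 2.903 MPa


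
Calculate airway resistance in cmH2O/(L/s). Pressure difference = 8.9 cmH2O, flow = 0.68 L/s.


R = dP / flow
R = 8.9 / 0.68
R = 13.09 cmH2O/(L/s)


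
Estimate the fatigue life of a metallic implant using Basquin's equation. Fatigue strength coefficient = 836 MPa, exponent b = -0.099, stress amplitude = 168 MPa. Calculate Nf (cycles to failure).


sigma_a = sigma_f' * (2Nf)^b
2Nf = (sigma_a/sigma_f')^(1/b)
2Nf = (168/836)^(1/-0.099)
2Nf = 10948726
Nf = 5.4744e+06


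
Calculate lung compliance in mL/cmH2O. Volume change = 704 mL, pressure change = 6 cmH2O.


C = dV / dP
C = 704 / 6
C = 117.3 mL/cmH2O


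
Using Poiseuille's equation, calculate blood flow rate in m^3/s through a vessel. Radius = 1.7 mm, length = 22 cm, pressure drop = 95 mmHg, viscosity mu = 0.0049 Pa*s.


Q = pi*r^4*dP / (8*mu*L)
r = 0.0017 m, L = 0.22 m
dP = 95 mmHg = 12665.59 Pa
Q = 3.8536e-05 m^3/s


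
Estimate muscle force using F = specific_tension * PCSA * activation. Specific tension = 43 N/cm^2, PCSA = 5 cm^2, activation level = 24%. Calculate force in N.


F = sigma * PCSA * activation
F = 43 * 5 * 0.24
F = 51.6 N


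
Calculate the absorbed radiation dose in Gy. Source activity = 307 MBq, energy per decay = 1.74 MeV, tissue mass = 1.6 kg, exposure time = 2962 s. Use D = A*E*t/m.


A = 307 MBq = 3.0700e+08 Bq
E = 1.74 MeV = 2.78748e-13 J
D = A*E*t/m = 3.0700e+08*2.78748e-13*2962/1.6
D = 0.1584 Gy


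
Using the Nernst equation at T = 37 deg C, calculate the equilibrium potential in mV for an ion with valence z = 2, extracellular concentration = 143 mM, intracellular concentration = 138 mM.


E = (RT/(zF)) * ln(C_out/C_in)
T = 37 + 273.15 = 310.15 K
E = (8.314 * 310.15 / (2 * 96485)) * ln(143/138)
E = 0.4756 mV


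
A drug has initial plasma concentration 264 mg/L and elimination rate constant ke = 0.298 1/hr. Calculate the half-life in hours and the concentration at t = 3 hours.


t_half = ln(2) / ke = 0.693147 / 0.298 = 2.326 hr
C(t) = C0 * exp(-ke*t) = 264 * exp(-0.298*3)
C(3) = 108 mg/L


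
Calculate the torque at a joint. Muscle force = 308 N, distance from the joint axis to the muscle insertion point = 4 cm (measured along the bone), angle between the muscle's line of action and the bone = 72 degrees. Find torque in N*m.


Torque = F * d * sin(theta)   (moment arm = d*sin(theta))
d = 4 cm = 0.04 m
Torque = 308 * 0.04 * sin(72)
Torque = 11.72 N*m


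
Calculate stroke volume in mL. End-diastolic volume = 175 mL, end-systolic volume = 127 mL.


SV = EDV - ESV
SV = 175 - 127
SV = 48 mL


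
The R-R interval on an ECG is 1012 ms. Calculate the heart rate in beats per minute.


HR = 60 / RR_interval(s)
RR = 1012 ms = 1.012 s
HR = 60 / 1.012 = 59.29 bpm


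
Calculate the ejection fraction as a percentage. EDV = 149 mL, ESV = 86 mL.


SV = EDV - ESV = 149 - 86 = 63 mL
EF = SV/EDV * 100 = 63/149 * 100
EF = 42.28%


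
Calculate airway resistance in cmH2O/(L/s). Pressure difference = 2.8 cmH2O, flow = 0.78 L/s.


R = dP / flow
R = 2.8 / 0.78
R = 3.59 cmH2O/(L/s)


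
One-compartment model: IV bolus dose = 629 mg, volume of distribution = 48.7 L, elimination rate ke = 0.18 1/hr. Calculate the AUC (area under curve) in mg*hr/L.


C0 = Dose/Vd = 629/48.7 = 12.9158 mg/L
AUC = C0/ke = 12.9158/0.18
AUC = 71.75 mg*hr/L


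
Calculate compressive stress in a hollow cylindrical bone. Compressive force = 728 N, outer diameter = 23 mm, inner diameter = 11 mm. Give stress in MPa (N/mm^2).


A = pi*(r_o^2 - r_i^2)
r_o = 11.5 mm, r_i = 5.5 mm
A = 320.442 mm^2
sigma = F/A = 728 / 320.442
sigma = 2.272 MPa


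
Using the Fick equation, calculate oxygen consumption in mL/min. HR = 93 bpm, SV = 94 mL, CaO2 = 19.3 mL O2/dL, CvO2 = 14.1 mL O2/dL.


CO = HR*SV = 93*94/1000 = 8.742 L/min
a-v O2 diff = 19.3 - 14.1 = 5.2 mL/dL
VO2 = CO * (CaO2-CvO2) * 10 dL/L
VO2 = 8.742 * 5.2 * 10
VO2 = 454.6 mL/min


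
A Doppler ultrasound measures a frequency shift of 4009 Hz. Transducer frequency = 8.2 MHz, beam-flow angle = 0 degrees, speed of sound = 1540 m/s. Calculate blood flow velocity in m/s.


v = fd * c / (2 * f0 * cos(theta))
v = 4009 * 1540 / (2 * 8.2000e+06 * cos(0))
v = 0.3765 m/s


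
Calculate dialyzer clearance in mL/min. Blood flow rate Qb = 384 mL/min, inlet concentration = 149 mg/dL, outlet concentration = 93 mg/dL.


K = Qb * (Cb_in - Cb_out) / Cb_in
K = 384 * (149 - 93) / 149
K = 144.3 mL/min


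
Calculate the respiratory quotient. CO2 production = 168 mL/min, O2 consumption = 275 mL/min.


RQ = VCO2 / VO2
RQ = 168 / 275
RQ = 0.6109


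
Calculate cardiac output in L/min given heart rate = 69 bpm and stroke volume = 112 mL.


CO = HR * SV
CO = 69 * 112 / 1000
CO = 7.728 L/min


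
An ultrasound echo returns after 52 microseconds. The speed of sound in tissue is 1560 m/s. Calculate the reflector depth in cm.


depth = c * t / 2
t = 52 us = 5.2000e-05 s
depth = 1560 * 5.2000e-05 / 2
depth = 0.04056 m = 4.056 cm


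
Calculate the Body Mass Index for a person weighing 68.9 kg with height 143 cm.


BMI = weight / height^2
height = 143 cm = 1.43 m
BMI = 68.9 / 1.43^2
BMI = 33.69 kg/m^2


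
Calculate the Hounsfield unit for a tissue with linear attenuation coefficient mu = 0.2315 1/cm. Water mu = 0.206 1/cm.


HU = ((mu_tissue - mu_water) / mu_water) * 1000
HU = ((0.2315 - 0.206) / 0.206) * 1000
HU = 123.8


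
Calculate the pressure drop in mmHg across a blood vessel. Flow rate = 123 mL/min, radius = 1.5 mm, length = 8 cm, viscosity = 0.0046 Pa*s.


dP = 8*mu*L*Q / (pi*r^4)
Q = 123 mL/min = 2.05e-06 m^3/s
dP = 379.469 Pa = 379.469 / 133.322 mmHg = 2.846 mmHg


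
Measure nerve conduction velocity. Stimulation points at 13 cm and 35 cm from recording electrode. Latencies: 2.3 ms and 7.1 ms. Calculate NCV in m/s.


Distance = (35 - 13) / 100 = 0.22 m
dt = (7.1 - 2.3) / 1000 = 0.0048 s
NCV = dist / dt = 45.83 m/s


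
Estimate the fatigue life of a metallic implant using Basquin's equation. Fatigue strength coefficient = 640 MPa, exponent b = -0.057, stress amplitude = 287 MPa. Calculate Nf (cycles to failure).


sigma_a = sigma_f' * (2Nf)^b
2Nf = (sigma_a/sigma_f')^(1/b)
2Nf = (287/640)^(1/-0.057)
2Nf = 1289711.5
Nf = 6.449e+05


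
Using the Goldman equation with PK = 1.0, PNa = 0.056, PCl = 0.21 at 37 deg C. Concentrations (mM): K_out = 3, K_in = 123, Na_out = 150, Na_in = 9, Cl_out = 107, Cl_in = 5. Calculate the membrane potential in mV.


Vm = (RT/F)*ln((PK*Ko + PNa*Nao + PCl*Cli)/(PK*Ki + PNa*Nai + PCl*Clo))
Numer = 12.45, Denom = 145.974
Vm = -65.79 mV


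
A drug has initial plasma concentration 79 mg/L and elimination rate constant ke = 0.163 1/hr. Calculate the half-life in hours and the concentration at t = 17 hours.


t_half = ln(2) / ke = 0.693147 / 0.163 = 4.252 hr
C(t) = C0 * exp(-ke*t) = 79 * exp(-0.163*17)
C(17) = 4.945 mg/L


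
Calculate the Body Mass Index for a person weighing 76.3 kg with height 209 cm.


BMI = weight / height^2
height = 209 cm = 2.09 m
BMI = 76.3 / 2.09^2
BMI = 17.47 kg/m^2


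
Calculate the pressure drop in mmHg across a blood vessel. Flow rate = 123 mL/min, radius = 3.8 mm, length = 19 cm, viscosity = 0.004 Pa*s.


dP = 8*mu*L*Q / (pi*r^4)
Q = 123 mL/min = 2.05e-06 m^3/s
dP = 19.0271 Pa = 19.0271 / 133.322 mmHg = 0.1427 mmHg


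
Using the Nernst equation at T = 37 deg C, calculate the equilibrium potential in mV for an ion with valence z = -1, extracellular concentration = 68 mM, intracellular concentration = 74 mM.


E = (RT/(zF)) * ln(C_out/C_in)
T = 37 + 273.15 = 310.15 K
E = (8.314 * 310.15 / (-1 * 96485)) * ln(68/74)
E = 2.26 mV


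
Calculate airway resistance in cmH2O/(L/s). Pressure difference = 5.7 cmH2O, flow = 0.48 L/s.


R = dP / flow
R = 5.7 / 0.48
R = 11.88 cmH2O/(L/s)


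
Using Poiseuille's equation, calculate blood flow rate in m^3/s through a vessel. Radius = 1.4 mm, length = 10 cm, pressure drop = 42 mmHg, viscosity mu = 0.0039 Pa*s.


Q = pi*r^4*dP / (8*mu*L)
r = 0.0014 m, L = 0.1 m
dP = 42 mmHg = 5599.524 Pa
Q = 2.1660e-05 m^3/s


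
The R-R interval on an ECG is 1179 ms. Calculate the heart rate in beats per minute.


HR = 60 / RR_interval(s)
RR = 1179 ms = 1.179 s
HR = 60 / 1.179 = 50.89 bpm


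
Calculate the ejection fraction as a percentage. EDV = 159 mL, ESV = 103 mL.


SV = EDV - ESV = 159 - 103 = 56 mL
EF = SV/EDV * 100 = 56/159 * 100
EF = 35.22%


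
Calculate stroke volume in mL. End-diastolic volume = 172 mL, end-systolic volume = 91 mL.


SV = EDV - ESV
SV = 172 - 91
SV = 81 mL


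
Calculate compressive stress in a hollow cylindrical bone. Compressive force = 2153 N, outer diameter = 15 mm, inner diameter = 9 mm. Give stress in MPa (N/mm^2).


A = pi*(r_o^2 - r_i^2)
r_o = 7.5 mm, r_i = 4.5 mm
A = 113.097 mm^2
sigma = F/A = 2153 / 113.097
sigma = 19.04 MPa


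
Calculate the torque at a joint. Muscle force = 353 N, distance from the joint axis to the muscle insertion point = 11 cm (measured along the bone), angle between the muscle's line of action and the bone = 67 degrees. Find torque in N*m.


Torque = F * d * sin(theta)   (moment arm = d*sin(theta))
d = 11 cm = 0.11 m
Torque = 353 * 0.11 * sin(67)
Torque = 35.74 N*m


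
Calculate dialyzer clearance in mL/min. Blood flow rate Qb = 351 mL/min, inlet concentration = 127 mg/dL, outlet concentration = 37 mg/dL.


K = Qb * (Cb_in - Cb_out) / Cb_in
K = 351 * (127 - 37) / 127
K = 248.7 mL/min


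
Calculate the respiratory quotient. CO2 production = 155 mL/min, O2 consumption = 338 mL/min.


RQ = VCO2 / VO2
RQ = 155 / 338
RQ = 0.4586


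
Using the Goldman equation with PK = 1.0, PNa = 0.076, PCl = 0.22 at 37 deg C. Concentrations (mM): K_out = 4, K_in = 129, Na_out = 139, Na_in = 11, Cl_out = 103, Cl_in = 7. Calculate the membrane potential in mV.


Vm = (RT/F)*ln((PK*Ko + PNa*Nao + PCl*Cli)/(PK*Ki + PNa*Nai + PCl*Clo))
Numer = 16.104, Denom = 152.496
Vm = -60.08 mV


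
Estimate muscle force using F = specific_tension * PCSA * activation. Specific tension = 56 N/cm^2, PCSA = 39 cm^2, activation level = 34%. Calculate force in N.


F = sigma * PCSA * activation
F = 56 * 39 * 0.34
F = 742.6 N


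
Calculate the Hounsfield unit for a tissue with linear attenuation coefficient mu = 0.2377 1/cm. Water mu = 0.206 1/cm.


HU = ((mu_tissue - mu_water) / mu_water) * 1000
HU = ((0.2377 - 0.206) / 0.206) * 1000
HU = 153.9


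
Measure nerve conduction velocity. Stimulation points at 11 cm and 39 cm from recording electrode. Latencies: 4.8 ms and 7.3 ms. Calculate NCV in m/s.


Distance = (39 - 11) / 100 = 0.28 m
dt = (7.3 - 4.8) / 1000 = 0.0025 s
NCV = dist / dt = 112 m/s


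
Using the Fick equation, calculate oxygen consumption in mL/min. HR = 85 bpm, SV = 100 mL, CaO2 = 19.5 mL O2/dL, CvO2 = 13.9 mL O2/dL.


CO = HR*SV = 85*100/1000 = 8.5 L/min
a-v O2 diff = 19.5 - 13.9 = 5.6 mL/dL
VO2 = CO * (CaO2-CvO2) * 10 dL/L
VO2 = 8.5 * 5.6 * 10
VO2 = 476 mL/min


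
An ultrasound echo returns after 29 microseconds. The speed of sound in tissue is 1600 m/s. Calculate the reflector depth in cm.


depth = c * t / 2
t = 29 us = 2.9000e-05 s
depth = 1600 * 2.9000e-05 / 2
depth = 0.0232 m = 2.32 cm


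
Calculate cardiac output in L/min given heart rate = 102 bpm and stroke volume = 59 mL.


CO = HR * SV
CO = 102 * 59 / 1000
CO = 6.018 L/min


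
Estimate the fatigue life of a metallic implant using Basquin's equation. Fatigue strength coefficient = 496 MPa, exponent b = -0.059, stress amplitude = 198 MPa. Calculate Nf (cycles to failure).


sigma_a = sigma_f' * (2Nf)^b
2Nf = (sigma_a/sigma_f')^(1/b)
2Nf = (198/496)^(1/-0.059)
2Nf = 5749121.2
Nf = 2.8746e+06


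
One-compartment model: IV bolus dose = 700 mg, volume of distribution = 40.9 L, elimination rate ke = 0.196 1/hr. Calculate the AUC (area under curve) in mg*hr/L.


C0 = Dose/Vd = 700/40.9 = 17.1149 mg/L
AUC = C0/ke = 17.1149/0.196
AUC = 87.32 mg*hr/L


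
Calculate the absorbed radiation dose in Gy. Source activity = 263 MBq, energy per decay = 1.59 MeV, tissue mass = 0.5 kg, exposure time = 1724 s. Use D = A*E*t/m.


A = 263 MBq = 2.6300e+08 Bq
E = 1.59 MeV = 2.54718e-13 J
D = A*E*t/m = 2.6300e+08*2.54718e-13*1724/0.5
D = 0.231 Gy


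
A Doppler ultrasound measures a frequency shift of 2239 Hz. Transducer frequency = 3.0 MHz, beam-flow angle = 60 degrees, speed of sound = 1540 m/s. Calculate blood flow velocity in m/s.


v = fd * c / (2 * f0 * cos(theta))
v = 2239 * 1540 / (2 * 3.0000e+06 * cos(60))
v = 1.149 m/s


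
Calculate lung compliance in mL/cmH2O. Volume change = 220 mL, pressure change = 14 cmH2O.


C = dV / dP
C = 220 / 14
C = 15.71 mL/cmH2O


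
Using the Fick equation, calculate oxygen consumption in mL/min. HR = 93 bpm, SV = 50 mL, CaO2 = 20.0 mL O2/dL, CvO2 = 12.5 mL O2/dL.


CO = HR*SV = 93*50/1000 = 4.65 L/min
a-v O2 diff = 20.0 - 12.5 = 7.5 mL/dL
VO2 = CO * (CaO2-CvO2) * 10 dL/L
VO2 = 4.65 * 7.5 * 10
VO2 = 348.8 mL/min


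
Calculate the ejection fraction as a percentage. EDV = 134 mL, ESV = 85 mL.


SV = EDV - ESV = 134 - 85 = 49 mL
EF = SV/EDV * 100 = 49/134 * 100
EF = 36.57%


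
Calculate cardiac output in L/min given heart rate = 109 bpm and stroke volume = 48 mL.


CO = HR * SV
CO = 109 * 48 / 1000
CO = 5.232 L/min


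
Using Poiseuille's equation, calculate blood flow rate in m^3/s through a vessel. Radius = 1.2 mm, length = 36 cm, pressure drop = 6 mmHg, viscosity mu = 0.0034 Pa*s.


Q = pi*r^4*dP / (8*mu*L)
r = 0.0012 m, L = 0.36 m
dP = 6 mmHg = 799.932 Pa
Q = 5.3218e-07 m^3/s


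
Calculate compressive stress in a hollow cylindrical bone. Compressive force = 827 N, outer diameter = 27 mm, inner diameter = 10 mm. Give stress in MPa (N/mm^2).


A = pi*(r_o^2 - r_i^2)
r_o = 13.5 mm, r_i = 5 mm
A = 494.015 mm^2
sigma = F/A = 827 / 494.015
sigma = 1.674 MPa


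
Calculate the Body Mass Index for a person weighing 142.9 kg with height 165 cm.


BMI = weight / height^2
height = 165 cm = 1.65 m
BMI = 142.9 / 1.65^2
BMI = 52.49 kg/m^2


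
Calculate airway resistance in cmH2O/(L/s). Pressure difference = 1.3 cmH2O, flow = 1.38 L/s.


R = dP / flow
R = 1.3 / 1.38
R = 0.942 cmH2O/(L/s)


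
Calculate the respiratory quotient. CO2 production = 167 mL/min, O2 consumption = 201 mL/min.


RQ = VCO2 / VO2
RQ = 167 / 201
RQ = 0.8308


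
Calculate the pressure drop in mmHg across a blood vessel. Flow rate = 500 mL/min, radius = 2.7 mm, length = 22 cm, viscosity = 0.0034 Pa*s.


dP = 8*mu*L*Q / (pi*r^4)
Q = 500 mL/min = 8.33333e-06 m^3/s
dP = 298.679 Pa = 298.679 / 133.322 mmHg = 2.24 mmHg


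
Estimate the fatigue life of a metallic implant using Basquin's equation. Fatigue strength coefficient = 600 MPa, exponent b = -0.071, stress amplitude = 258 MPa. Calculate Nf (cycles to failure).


sigma_a = sigma_f' * (2Nf)^b
2Nf = (sigma_a/sigma_f')^(1/b)
2Nf = (258/600)^(1/-0.071)
2Nf = 145350.36
Nf = 7.268e+04


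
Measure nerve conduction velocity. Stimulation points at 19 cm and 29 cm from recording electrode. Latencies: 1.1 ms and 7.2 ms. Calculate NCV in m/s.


Distance = (29 - 19) / 100 = 0.1 m
dt = (7.2 - 1.1) / 1000 = 0.0061 s
NCV = dist / dt = 16.39 m/s


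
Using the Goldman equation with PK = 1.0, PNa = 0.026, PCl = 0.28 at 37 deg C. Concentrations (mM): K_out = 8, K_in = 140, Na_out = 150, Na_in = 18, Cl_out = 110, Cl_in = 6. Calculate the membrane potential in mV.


Vm = (RT/F)*ln((PK*Ko + PNa*Nao + PCl*Cli)/(PK*Ki + PNa*Nai + PCl*Clo))
Numer = 13.58, Denom = 171.268
Vm = -67.74 mV


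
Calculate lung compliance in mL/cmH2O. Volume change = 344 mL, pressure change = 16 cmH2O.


C = dV / dP
C = 344 / 16
C = 21.5 mL/cmH2O


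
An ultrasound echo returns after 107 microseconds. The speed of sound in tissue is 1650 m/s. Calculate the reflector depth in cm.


depth = c * t / 2
t = 107 us = 1.0700e-04 s
depth = 1650 * 1.0700e-04 / 2
depth = 0.088275 m = 8.8275 cm


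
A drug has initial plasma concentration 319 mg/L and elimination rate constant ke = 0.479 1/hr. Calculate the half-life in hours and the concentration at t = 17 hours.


t_half = ln(2) / ke = 0.693147 / 0.479 = 1.447 hr
C(t) = C0 * exp(-ke*t) = 319 * exp(-0.479*17)
C(17) = 0.09275 mg/L


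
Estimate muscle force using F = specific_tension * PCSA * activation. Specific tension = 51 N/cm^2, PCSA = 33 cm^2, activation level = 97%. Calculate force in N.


F = sigma * PCSA * activation
F = 51 * 33 * 0.97
F = 1633 N


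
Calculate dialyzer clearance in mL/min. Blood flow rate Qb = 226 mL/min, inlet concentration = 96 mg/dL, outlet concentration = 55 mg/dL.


K = Qb * (Cb_in - Cb_out) / Cb_in
K = 226 * (96 - 55) / 96
K = 96.52 mL/min


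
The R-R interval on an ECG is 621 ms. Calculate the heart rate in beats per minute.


HR = 60 / RR_interval(s)
RR = 621 ms = 0.621 s
HR = 60 / 0.621 = 96.62 bpm


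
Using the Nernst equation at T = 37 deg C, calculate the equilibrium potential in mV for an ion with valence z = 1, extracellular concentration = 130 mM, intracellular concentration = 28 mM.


E = (RT/(zF)) * ln(C_out/C_in)
T = 37 + 273.15 = 310.15 K
E = (8.314 * 310.15 / (1 * 96485)) * ln(130/28)
E = 41.03 mV


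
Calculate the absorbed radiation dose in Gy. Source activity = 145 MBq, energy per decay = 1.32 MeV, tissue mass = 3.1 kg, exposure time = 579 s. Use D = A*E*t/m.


A = 145 MBq = 1.4500e+08 Bq
E = 1.32 MeV = 2.11464e-13 J
D = A*E*t/m = 1.4500e+08*2.11464e-13*579/3.1
D = 0.005727 Gy


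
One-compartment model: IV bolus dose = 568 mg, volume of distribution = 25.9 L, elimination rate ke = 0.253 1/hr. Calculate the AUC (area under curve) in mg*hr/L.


C0 = Dose/Vd = 568/25.9 = 21.9305 mg/L
AUC = C0/ke = 21.9305/0.253
AUC = 86.68 mg*hr/L


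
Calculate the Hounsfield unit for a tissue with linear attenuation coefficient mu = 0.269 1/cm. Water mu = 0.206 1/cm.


HU = ((mu_tissue - mu_water) / mu_water) * 1000
HU = ((0.269 - 0.206) / 0.206) * 1000
HU = 305.8


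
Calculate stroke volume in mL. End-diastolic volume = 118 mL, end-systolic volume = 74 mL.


SV = EDV - ESV
SV = 118 - 74
SV = 44 mL


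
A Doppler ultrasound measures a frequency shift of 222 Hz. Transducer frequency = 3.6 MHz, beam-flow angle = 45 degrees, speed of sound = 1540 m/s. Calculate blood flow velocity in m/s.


v = fd * c / (2 * f0 * cos(theta))
v = 222 * 1540 / (2 * 3.6000e+06 * cos(45))
v = 0.06715 m/s


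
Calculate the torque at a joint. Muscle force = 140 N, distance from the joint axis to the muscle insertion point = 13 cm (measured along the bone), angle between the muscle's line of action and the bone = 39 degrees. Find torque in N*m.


Torque = F * d * sin(theta)   (moment arm = d*sin(theta))
d = 13 cm = 0.13 m
Torque = 140 * 0.13 * sin(39)
Torque = 11.45 N*m


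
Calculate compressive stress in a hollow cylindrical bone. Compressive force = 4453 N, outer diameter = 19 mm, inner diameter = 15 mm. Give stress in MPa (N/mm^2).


A = pi*(r_o^2 - r_i^2)
r_o = 9.5 mm, r_i = 7.5 mm
A = 106.814 mm^2
sigma = F/A = 4453 / 106.814
sigma = 41.69 MPa


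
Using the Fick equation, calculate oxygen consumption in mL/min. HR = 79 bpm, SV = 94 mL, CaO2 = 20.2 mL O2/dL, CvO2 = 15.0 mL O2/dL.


CO = HR*SV = 79*94/1000 = 7.426 L/min
a-v O2 diff = 20.2 - 15.0 = 5.2 mL/dL
VO2 = CO * (CaO2-CvO2) * 10 dL/L
VO2 = 7.426 * 5.2 * 10
VO2 = 386.2 mL/min


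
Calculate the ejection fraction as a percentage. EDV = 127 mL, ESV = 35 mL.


SV = EDV - ESV = 127 - 35 = 92 mL
EF = SV/EDV * 100 = 92/127 * 100
EF = 72.44%


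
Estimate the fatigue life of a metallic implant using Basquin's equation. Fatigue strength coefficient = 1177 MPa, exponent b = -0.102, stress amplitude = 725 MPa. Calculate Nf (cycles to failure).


sigma_a = sigma_f' * (2Nf)^b
2Nf = (sigma_a/sigma_f')^(1/b)
2Nf = (725/1177)^(1/-0.102)
2Nf = 115.64374
Nf = 57.82


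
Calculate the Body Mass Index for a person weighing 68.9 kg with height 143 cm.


BMI = weight / height^2
height = 143 cm = 1.43 m
BMI = 68.9 / 1.43^2
BMI = 33.69 kg/m^2


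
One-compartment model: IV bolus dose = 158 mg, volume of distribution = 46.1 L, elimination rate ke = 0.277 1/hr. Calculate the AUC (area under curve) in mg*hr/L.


C0 = Dose/Vd = 158/46.1 = 3.42733 mg/L
AUC = C0/ke = 3.42733/0.277
AUC = 12.37 mg*hr/L


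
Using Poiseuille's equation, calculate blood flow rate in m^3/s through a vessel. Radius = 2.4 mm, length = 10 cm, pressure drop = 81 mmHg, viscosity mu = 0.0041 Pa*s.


Q = pi*r^4*dP / (8*mu*L)
r = 0.0024 m, L = 0.1 m
dP = 81 mmHg = 10799.082 Pa
Q = 3.4317e-04 m^3/s


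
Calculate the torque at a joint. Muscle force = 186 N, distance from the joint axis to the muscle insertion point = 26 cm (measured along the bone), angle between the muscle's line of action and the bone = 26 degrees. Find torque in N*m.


Torque = F * d * sin(theta)   (moment arm = d*sin(theta))
d = 26 cm = 0.26 m
Torque = 186 * 0.26 * sin(26)
Torque = 21.2 N*m


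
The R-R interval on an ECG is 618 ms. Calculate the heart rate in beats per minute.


HR = 60 / RR_interval(s)
RR = 618 ms = 0.618 s
HR = 60 / 0.618 = 97.09 bpm


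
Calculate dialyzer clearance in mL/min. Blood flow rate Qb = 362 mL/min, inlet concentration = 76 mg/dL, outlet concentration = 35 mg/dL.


K = Qb * (Cb_in - Cb_out) / Cb_in
K = 362 * (76 - 35) / 76
K = 195.3 mL/min


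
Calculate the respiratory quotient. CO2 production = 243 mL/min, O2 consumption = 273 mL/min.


RQ = VCO2 / VO2
RQ = 243 / 273
RQ = 0.8901


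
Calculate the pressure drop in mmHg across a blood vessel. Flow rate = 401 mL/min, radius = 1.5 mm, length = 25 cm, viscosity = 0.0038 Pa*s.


dP = 8*mu*L*Q / (pi*r^4)
Q = 401 mL/min = 6.68333e-06 m^3/s
dP = 3193.68 Pa = 3193.68 / 133.322 mmHg = 23.95 mmHg


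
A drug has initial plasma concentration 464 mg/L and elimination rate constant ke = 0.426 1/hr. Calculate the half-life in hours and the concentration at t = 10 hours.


t_half = ln(2) / ke = 0.693147 / 0.426 = 1.627 hr
C(t) = C0 * exp(-ke*t) = 464 * exp(-0.426*10)
C(10) = 6.553 mg/L


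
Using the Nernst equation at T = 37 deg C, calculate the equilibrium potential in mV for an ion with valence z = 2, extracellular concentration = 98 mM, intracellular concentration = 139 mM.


E = (RT/(zF)) * ln(C_out/C_in)
T = 37 + 273.15 = 310.15 K
E = (8.314 * 310.15 / (2 * 96485)) * ln(98/139)
E = -4.67 mV


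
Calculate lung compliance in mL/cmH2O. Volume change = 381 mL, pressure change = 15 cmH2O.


C = dV / dP
C = 381 / 15
C = 25.4 mL/cmH2O


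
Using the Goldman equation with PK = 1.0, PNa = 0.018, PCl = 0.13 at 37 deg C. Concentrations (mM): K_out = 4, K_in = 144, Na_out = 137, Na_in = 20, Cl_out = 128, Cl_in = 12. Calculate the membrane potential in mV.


Vm = (RT/F)*ln((PK*Ko + PNa*Nao + PCl*Cli)/(PK*Ki + PNa*Nai + PCl*Clo))
Numer = 8.026, Denom = 161
Vm = -80.14 mV


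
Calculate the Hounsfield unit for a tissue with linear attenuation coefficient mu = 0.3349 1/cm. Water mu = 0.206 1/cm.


HU = ((mu_tissue - mu_water) / mu_water) * 1000
HU = ((0.3349 - 0.206) / 0.206) * 1000
HU = 625.7


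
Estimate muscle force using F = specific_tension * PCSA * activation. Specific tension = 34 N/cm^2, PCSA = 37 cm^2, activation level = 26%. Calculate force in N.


F = sigma * PCSA * activation
F = 34 * 37 * 0.26
F = 327.1 N


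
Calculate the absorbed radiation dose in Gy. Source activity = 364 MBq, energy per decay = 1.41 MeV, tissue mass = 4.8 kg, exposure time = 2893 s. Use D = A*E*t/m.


A = 364 MBq = 3.6400e+08 Bq
E = 1.41 MeV = 2.25882e-13 J
D = A*E*t/m = 3.6400e+08*2.25882e-13*2893/4.8
D = 0.04956 Gy


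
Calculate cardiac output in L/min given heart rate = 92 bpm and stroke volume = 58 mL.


CO = HR * SV
CO = 92 * 58 / 1000
CO = 5.336 L/min


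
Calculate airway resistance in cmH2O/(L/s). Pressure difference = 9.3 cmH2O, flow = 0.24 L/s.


R = dP / flow
R = 9.3 / 0.24
R = 38.75 cmH2O/(L/s)


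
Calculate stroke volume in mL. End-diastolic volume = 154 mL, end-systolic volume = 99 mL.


SV = EDV - ESV
SV = 154 - 99
SV = 55 mL


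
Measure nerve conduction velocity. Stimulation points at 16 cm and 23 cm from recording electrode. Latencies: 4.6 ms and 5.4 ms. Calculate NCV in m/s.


Distance = (23 - 16) / 100 = 0.07 m
dt = (5.4 - 4.6) / 1000 = 8.0000e-04 s
NCV = dist / dt = 87.5 m/s


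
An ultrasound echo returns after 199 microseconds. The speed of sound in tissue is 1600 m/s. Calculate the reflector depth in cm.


depth = c * t / 2
t = 199 us = 1.9900e-04 s
depth = 1600 * 1.9900e-04 / 2
depth = 0.1592 m = 15.92 cm


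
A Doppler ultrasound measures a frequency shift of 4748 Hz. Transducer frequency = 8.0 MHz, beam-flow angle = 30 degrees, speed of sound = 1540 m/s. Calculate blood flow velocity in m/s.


v = fd * c / (2 * f0 * cos(theta))
v = 4748 * 1540 / (2 * 8.0000e+06 * cos(30))
v = 0.5277 m/s


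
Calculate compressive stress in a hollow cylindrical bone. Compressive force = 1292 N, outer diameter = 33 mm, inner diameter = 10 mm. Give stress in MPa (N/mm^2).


A = pi*(r_o^2 - r_i^2)
r_o = 16.5 mm, r_i = 5 mm
A = 776.759 mm^2
sigma = F/A = 1292 / 776.759
sigma = 1.663 MPa


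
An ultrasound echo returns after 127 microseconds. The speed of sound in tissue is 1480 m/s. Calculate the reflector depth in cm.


depth = c * t / 2
t = 127 us = 1.2700e-04 s
depth = 1480 * 1.2700e-04 / 2
depth = 0.09398 m = 9.398 cm


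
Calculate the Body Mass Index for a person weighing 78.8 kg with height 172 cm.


BMI = weight / height^2
height = 172 cm = 1.72 m
BMI = 78.8 / 1.72^2
BMI = 26.64 kg/m^2


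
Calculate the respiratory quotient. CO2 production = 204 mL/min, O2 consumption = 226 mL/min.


RQ = VCO2 / VO2
RQ = 204 / 226
RQ = 0.9027


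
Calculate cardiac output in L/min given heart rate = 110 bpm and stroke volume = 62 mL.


CO = HR * SV
CO = 110 * 62 / 1000
CO = 6.82 L/min


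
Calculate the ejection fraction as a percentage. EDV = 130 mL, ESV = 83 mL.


SV = EDV - ESV = 130 - 83 = 47 mL
EF = SV/EDV * 100 = 47/130 * 100
EF = 36.15%


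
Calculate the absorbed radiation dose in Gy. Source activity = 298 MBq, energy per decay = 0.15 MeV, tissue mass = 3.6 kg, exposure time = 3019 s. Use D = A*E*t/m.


A = 298 MBq = 2.9800e+08 Bq
E = 0.15 MeV = 2.403e-14 J
D = A*E*t/m = 2.9800e+08*2.403e-14*3019/3.6
D = 0.006005 Gy


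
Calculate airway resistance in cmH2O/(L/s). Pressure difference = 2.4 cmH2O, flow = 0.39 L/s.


R = dP / flow
R = 2.4 / 0.39
R = 6.154 cmH2O/(L/s)


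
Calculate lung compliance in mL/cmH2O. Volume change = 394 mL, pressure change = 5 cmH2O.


C = dV / dP
C = 394 / 5
C = 78.8 mL/cmH2O


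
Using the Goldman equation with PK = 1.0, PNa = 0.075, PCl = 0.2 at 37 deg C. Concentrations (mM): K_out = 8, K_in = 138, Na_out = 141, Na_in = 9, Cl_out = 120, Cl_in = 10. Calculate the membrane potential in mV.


Vm = (RT/F)*ln((PK*Ko + PNa*Nao + PCl*Cli)/(PK*Ki + PNa*Nai + PCl*Clo))
Numer = 20.575, Denom = 162.675
Vm = -55.26 mV


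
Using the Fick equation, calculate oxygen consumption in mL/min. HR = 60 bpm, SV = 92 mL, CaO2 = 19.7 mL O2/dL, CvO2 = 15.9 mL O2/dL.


CO = HR*SV = 60*92/1000 = 5.52 L/min
a-v O2 diff = 19.7 - 15.9 = 3.8 mL/dL
VO2 = CO * (CaO2-CvO2) * 10 dL/L
VO2 = 5.52 * 3.8 * 10
VO2 = 209.8 mL/min


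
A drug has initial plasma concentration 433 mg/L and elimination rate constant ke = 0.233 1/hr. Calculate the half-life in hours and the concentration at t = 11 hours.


t_half = ln(2) / ke = 0.693147 / 0.233 = 2.975 hr
C(t) = C0 * exp(-ke*t) = 433 * exp(-0.233*11)
C(11) = 33.37 mg/L


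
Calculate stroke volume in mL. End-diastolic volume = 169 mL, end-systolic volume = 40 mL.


SV = EDV - ESV
SV = 169 - 40
SV = 129 mL


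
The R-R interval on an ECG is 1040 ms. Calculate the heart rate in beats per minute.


HR = 60 / RR_interval(s)
RR = 1040 ms = 1.04 s
HR = 60 / 1.04 = 57.69 bpm


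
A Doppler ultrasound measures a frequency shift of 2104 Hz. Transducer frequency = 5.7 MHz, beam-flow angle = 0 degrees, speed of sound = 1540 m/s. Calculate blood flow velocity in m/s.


v = fd * c / (2 * f0 * cos(theta))
v = 2104 * 1540 / (2 * 5.7000e+06 * cos(0))
v = 0.2842 m/s


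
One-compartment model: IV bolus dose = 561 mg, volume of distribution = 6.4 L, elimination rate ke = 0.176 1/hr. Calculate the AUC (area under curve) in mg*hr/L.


C0 = Dose/Vd = 561/6.4 = 87.6562 mg/L
AUC = C0/ke = 87.6562/0.176
AUC = 498 mg*hr/L


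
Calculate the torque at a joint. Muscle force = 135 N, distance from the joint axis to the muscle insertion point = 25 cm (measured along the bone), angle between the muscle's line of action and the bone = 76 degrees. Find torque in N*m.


Torque = F * d * sin(theta)   (moment arm = d*sin(theta))
d = 25 cm = 0.25 m
Torque = 135 * 0.25 * sin(76)
Torque = 32.75 N*m


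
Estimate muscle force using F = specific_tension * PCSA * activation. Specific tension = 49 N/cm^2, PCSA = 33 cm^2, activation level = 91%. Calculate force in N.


F = sigma * PCSA * activation
F = 49 * 33 * 0.91
F = 1471 N


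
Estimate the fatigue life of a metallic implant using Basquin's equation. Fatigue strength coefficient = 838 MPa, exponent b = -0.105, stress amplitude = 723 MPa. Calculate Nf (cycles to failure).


sigma_a = sigma_f' * (2Nf)^b
2Nf = (sigma_a/sigma_f')^(1/b)
2Nf = (723/838)^(1/-0.105)
2Nf = 4.0787837
Nf = 2.039


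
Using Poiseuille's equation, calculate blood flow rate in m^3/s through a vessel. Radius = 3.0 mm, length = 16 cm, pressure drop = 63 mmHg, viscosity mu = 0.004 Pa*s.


Q = pi*r^4*dP / (8*mu*L)
r = 0.003 m, L = 0.16 m
dP = 63 mmHg = 8399.286 Pa
Q = 4.1745e-04 m^3/s


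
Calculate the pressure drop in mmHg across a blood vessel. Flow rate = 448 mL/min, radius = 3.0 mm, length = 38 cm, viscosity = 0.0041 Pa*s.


dP = 8*mu*L*Q / (pi*r^4)
Q = 448 mL/min = 7.46667e-06 m^3/s
dP = 365.721 Pa = 365.721 / 133.322 mmHg = 2.743 mmHg


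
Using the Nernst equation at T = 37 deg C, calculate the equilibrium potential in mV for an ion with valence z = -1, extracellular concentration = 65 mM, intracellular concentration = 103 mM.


E = (RT/(zF)) * ln(C_out/C_in)
T = 37 + 273.15 = 310.15 K
E = (8.314 * 310.15 / (-1 * 96485)) * ln(65/103)
E = 12.3 mV


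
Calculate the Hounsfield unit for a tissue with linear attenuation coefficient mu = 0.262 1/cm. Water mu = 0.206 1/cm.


HU = ((mu_tissue - mu_water) / mu_water) * 1000
HU = ((0.262 - 0.206) / 0.206) * 1000
HU = 271.8


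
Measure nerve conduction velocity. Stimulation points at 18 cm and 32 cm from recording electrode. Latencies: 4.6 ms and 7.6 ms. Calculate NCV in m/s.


Distance = (32 - 18) / 100 = 0.14 m
dt = (7.6 - 4.6) / 1000 = 0.003 s
NCV = dist / dt = 46.67 m/s


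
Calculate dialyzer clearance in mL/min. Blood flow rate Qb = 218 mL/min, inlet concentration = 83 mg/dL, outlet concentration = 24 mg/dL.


K = Qb * (Cb_in - Cb_out) / Cb_in
K = 218 * (83 - 24) / 83
K = 155 mL/min


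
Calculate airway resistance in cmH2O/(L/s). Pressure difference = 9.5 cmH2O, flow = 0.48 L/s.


R = dP / flow
R = 9.5 / 0.48
R = 19.79 cmH2O/(L/s)


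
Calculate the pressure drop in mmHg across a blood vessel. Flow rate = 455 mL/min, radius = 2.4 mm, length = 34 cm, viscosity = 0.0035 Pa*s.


dP = 8*mu*L*Q / (pi*r^4)
Q = 455 mL/min = 7.58333e-06 m^3/s
dP = 692.631 Pa = 692.631 / 133.322 mmHg = 5.195 mmHg


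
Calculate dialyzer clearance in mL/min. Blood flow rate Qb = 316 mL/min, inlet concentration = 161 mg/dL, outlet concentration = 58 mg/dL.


K = Qb * (Cb_in - Cb_out) / Cb_in
K = 316 * (161 - 58) / 161
K = 202.2 mL/min


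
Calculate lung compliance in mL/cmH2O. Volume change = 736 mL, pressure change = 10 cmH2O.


C = dV / dP
C = 736 / 10
C = 73.6 mL/cmH2O


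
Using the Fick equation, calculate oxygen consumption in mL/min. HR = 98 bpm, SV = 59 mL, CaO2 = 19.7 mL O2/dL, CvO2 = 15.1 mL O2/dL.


CO = HR*SV = 98*59/1000 = 5.782 L/min
a-v O2 diff = 19.7 - 15.1 = 4.6 mL/dL
VO2 = CO * (CaO2-CvO2) * 10 dL/L
VO2 = 5.782 * 4.6 * 10
VO2 = 266 mL/min


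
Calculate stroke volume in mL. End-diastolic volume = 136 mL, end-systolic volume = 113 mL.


SV = EDV - ESV
SV = 136 - 113
SV = 23 mL


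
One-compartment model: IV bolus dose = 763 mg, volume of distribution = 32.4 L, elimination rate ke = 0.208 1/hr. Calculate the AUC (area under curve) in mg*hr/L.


C0 = Dose/Vd = 763/32.4 = 23.5494 mg/L
AUC = C0/ke = 23.5494/0.208
AUC = 113.2 mg*hr/L


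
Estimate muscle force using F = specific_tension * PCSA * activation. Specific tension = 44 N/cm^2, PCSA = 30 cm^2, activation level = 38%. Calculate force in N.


F = sigma * PCSA * activation
F = 44 * 30 * 0.38
F = 501.6 N


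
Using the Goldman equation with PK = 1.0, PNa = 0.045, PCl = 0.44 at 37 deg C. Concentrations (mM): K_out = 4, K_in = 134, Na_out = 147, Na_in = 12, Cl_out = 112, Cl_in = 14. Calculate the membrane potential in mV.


Vm = (RT/F)*ln((PK*Ko + PNa*Nao + PCl*Cli)/(PK*Ki + PNa*Nai + PCl*Clo))
Numer = 16.775, Denom = 183.82
Vm = -63.98 mV


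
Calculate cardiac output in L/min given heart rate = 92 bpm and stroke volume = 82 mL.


CO = HR * SV
CO = 92 * 82 / 1000
CO = 7.544 L/min


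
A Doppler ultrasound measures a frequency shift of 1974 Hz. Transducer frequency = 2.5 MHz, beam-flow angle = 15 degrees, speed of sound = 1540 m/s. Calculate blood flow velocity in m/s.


v = fd * c / (2 * f0 * cos(theta))
v = 1974 * 1540 / (2 * 2.5000e+06 * cos(15))
v = 0.6294 m/s


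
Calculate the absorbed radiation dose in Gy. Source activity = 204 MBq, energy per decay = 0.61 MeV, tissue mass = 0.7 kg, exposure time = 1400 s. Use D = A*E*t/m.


A = 204 MBq = 2.0400e+08 Bq
E = 0.61 MeV = 9.7722e-14 J
D = A*E*t/m = 2.0400e+08*9.7722e-14*1400/0.7
D = 0.03987 Gy


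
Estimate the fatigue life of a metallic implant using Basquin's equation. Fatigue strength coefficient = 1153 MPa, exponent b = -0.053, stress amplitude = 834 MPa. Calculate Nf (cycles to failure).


sigma_a = sigma_f' * (2Nf)^b
2Nf = (sigma_a/sigma_f')^(1/b)
2Nf = (834/1153)^(1/-0.053)
2Nf = 450.84132
Nf = 225.4


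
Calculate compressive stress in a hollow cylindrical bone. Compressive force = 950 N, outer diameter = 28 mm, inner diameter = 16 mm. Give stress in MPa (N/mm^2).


A = pi*(r_o^2 - r_i^2)
r_o = 14 mm, r_i = 8 mm
A = 414.69 mm^2
sigma = F/A = 950 / 414.69
sigma = 2.291 MPa


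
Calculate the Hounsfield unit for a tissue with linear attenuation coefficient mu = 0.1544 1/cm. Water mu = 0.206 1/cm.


HU = ((mu_tissue - mu_water) / mu_water) * 1000
HU = ((0.1544 - 0.206) / 0.206) * 1000
HU = -250.5


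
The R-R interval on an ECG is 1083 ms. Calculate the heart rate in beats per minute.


HR = 60 / RR_interval(s)
RR = 1083 ms = 1.083 s
HR = 60 / 1.083 = 55.4 bpm


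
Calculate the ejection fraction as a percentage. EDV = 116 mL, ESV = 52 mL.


SV = EDV - ESV = 116 - 52 = 64 mL
EF = SV/EDV * 100 = 64/116 * 100
EF = 55.17%


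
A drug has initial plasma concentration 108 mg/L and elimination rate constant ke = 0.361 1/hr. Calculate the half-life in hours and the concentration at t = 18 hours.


t_half = ln(2) / ke = 0.693147 / 0.361 = 1.92 hr
C(t) = C0 * exp(-ke*t) = 108 * exp(-0.361*18)
C(18) = 0.1627 mg/L
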